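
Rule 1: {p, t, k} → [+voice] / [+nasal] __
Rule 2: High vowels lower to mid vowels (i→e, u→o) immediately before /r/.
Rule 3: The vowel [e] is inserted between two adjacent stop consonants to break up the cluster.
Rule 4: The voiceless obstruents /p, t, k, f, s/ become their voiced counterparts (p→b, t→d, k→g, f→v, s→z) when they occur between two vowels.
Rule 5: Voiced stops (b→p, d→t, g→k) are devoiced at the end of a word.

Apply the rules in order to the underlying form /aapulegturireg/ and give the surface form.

aabulegedorerek

Rule 1 (post-nasal voicing): no segment meets the environment; /aapulegturireg/ is unchanged.
Rule 2 (pre-rhotic lowering): /u/ is a high vowel immediately before /r/, so it lowers to [o]. /i/ is a high vowel immediately before /r/, so it lowers to [e]. /aapulegturireg/ → aapulegtorereg.
Rule 3 (stop-cluster e-epenthesis): /g/ and /t/ form a stop–stop cluster, so [e] is inserted between them. /aapulegtorereg/ → aapulegetorereg.
Rule 4 (intervocalic voicing): /p/ is a voiceless obstruent between vowels /a/ and /u/, so it voices to [b]. /t/ is a voiceless obstruent between vowels /e/ and /o/, so it voices to [d]. /aapulegetorereg/ → aabulegedorereg.
Rule 5 (final devoicing): /g/ is a voiced stop in word-final position, so it devoices to [k]. /aabulegedorereg/ → aabulegedorerek.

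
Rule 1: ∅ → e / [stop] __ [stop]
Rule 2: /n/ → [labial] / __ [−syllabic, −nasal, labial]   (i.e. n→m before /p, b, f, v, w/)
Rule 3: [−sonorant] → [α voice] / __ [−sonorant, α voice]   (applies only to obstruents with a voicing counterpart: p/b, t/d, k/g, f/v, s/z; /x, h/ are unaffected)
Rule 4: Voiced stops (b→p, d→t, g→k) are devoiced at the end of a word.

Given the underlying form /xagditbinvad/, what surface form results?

Rule 1 (stop-cluster e-epenthesis): /g/ and /d/ form a stop–stop cluster, so [e] is inserted between them. /t/ and /b/ form a stop–stop cluster, so [e] is inserted between them. /xagditbinvad/ → xageditebinvad.
Rule 2 (nasal place assimilation): /n/ precedes the labial consonant /v/, so it assimilates in place to [m]. /xageditebinvad/ → xageditebimvad.
Rule 3 (regressive voicing assimilation): no segment meets the environment; /xageditebimvad/ is unchanged.
Rule 4 (final devoicing): /d/ is a voiced stop in word-final position, so it devoices to [t]. /xageditebimvad/ → xageditebimvat.

xageditebimvat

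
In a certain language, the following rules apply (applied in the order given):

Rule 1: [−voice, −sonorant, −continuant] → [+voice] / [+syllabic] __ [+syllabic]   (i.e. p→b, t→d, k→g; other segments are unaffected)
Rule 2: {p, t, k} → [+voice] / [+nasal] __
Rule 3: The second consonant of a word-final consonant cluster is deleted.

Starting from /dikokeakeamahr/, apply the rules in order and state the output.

Rule 1 (intervocalic voicing): /k/ is a voiceless stop between vowels /i/ and /o/, so it voices to [g]. /k/ is a voiceless stop between vowels /o/ and /e/, so it voices to [g]. /k/ is a voiceless stop between vowels /a/ and /e/, so it voices to [g]. /dikokeakeamahr/ → digogeageamahr.
Rule 2 (post-nasal voicing): no segment meets the environment; /digogeageamahr/ is unchanged.
Rule 3 (final cluster simplification): /r/ is the second consonant of a word-final cluster /hr/, so it deletes. /digogeageamahr/ → digogeageamah.

digogeageamah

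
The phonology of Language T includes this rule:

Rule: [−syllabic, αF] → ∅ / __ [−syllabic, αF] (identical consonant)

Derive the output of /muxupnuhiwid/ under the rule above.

No segment of /muxupnuhiwid/ meets the structural description of the rule, so the form surfaces unchanged.

muxupnuhiwid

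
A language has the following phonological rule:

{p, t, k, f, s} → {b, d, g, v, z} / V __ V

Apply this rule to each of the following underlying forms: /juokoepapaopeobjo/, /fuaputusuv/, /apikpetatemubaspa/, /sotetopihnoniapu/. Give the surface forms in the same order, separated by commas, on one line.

juogoebabaobeobjo, fuabuduzuv, abikpedademubaspa, sodedobihnoniabu

/juokoepapaopeobjo/: /k/ is a voiceless obstruent between vowels /o/ and /o/, so it voices to [g]. /p/ is a voiceless obstruent between vowels /e/ and /a/, so it voices to [b]. /p/ is a voiceless obstruent between vowels /a/ and /a/, so it voices to [b]. /p/ is a voiceless obstruent between vowels /o/ and /e/, so it voices to [b]. → [juogoebabaobeobjo].
/fuaputusuv/: /p/ is a voiceless obstruent between vowels /a/ and /u/, so it voices to [b]. /t/ is a voiceless obstruent between vowels /u/ and /u/, so it voices to [d]. /s/ is a voiceless obstruent between vowels /u/ and /u/, so it voices to [z]. → [fuabuduzuv].
/apikpetatemubaspa/: /p/ is a voiceless obstruent between vowels /a/ and /i/, so it voices to [b]. /t/ is a voiceless obstruent between vowels /e/ and /a/, so it voices to [d]. /t/ is a voiceless obstruent between vowels /a/ and /e/, so it voices to [d]. → [abikpedademubaspa].
/sotetopihnoniapu/: /t/ is a voiceless obstruent between vowels /o/ and /e/, so it voices to [d]. /t/ is a voiceless obstruent between vowels /e/ and /o/, so it voices to [d]. /p/ is a voiceless obstruent between vowels /o/ and /i/, so it voices to [b]. /p/ is a voiceless obstruent between vowels /a/ and /u/, so it voices to [b]. → [sodedobihnoniabu].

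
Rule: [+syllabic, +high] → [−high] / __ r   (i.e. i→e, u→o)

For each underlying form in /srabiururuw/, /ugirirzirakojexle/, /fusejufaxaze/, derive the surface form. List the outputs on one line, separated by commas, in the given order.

/srabiururuw/: /u/ is a high vowel immediately before /r/, so it lowers to [o]. /u/ is a high vowel immediately before /r/, so it lowers to [o]. → [srabiororuw].
/ugirirzirakojexle/: /i/ is a high vowel immediately before /r/, so it lowers to [e]. /i/ is a high vowel immediately before /r/, so it lowers to [e]. /i/ is a high vowel immediately before /r/, so it lowers to [e]. → [ugererzerakojexle].
/fusejufaxaze/: the rule's environment is not met; surfaces unchanged as [fusejufaxaze].

srabiororuw, ugererzerakojexle, fusejufaxaze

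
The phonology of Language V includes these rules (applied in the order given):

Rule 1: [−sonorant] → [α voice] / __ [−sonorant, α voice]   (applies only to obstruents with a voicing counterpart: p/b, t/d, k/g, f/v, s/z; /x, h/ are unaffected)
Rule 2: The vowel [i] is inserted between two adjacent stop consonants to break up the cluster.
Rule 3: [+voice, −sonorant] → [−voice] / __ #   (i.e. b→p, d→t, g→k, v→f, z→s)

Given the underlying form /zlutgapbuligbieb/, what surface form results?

Rule 1 (regressive voicing assimilation): /t/ precedes the voiced obstruent /g/, so it voices to [d] by assimilation. /p/ precedes the voiced obstruent /b/, so it voices to [b] by assimilation. /zlutgapbuligbieb/ → zludgabbuligbieb.
Rule 2 (stop-cluster i-epenthesis): /d/ and /g/ form a stop–stop cluster, so [i] is inserted between them. /b/ and /b/ form a stop–stop cluster, so [i] is inserted between them. /g/ and /b/ form a stop–stop cluster, so [i] is inserted between them. /zludgabbuligbieb/ → zludigabibuligibieb.
Rule 3 (final devoicing): /b/ is a voiced obstruent in word-final position, so it devoices to [p]. /zludigabibuligibieb/ → zludigabibuligibiep.

zludigabibuligibiep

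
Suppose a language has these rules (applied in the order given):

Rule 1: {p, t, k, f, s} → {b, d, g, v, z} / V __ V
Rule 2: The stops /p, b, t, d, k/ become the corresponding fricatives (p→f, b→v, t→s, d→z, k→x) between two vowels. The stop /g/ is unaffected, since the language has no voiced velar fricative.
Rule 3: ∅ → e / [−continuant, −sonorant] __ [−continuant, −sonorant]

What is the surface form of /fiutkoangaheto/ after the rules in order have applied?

Rule 1 (intervocalic voicing): /t/ is a voiceless obstruent between vowels /e/ and /o/, so it voices to [d]. /fiutkoangaheto/ → fiutkoangahedo.
Rule 2 (intervocalic spirantization): /d/ is a stop between vowels /e/ and /o/, so it spirantizes to the fricative [z]. /fiutkoangahedo/ → fiutkoangahezo.
Rule 3 (stop-cluster e-epenthesis): /t/ and /k/ form a stop–stop cluster, so [e] is inserted between them. /fiutkoangahezo/ → fiutekoangahezo.

fiutekoangahezo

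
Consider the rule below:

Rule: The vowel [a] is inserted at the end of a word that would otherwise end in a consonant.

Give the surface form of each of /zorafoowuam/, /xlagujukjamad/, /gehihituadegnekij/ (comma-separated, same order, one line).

/zorafoowuam/: the form ends in the consonant /m/, so [a] is inserted word-finally. → [zorafoowuama].
/xlagujukjamad/: the form ends in the consonant /d/, so [a] is inserted word-finally. → [xlagujukjamada].
/gehihituadegnekij/: the form ends in the consonant /j/, so [a] is inserted word-finally. → [gehihituadegnekija].

zorafoowuama, xlagujukjamada, gehihituadegnekija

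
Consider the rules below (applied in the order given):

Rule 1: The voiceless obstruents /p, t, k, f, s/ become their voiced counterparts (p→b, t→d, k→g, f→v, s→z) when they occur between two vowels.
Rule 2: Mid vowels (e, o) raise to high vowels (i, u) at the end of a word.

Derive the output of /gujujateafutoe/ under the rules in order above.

Rule 1 (intervocalic voicing): /t/ is a voiceless obstruent between vowels /a/ and /e/, so it voices to [d]. /f/ is a voiceless obstruent between vowels /a/ and /u/, so it voices to [v]. /t/ is a voiceless obstruent between vowels /u/ and /o/, so it voices to [d]. /gujujateafutoe/ → gujujadeavudoe.
Rule 2 (final vowel raising): /e/ is a mid vowel in word-final position, so it raises to [i]. /gujujadeavudoe/ → gujujadeavudoi.

gujujadeavudoi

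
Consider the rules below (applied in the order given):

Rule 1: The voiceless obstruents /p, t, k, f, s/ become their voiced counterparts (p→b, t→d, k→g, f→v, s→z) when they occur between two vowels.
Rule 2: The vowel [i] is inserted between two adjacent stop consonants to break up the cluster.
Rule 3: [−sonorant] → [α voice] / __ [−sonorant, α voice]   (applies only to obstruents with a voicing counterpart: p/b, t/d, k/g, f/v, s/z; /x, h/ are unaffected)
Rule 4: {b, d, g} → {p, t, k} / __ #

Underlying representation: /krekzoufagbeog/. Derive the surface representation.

kregzouvagibeok

Rule 1 (intervocalic voicing): /f/ is a voiceless obstruent between vowels /u/ and /a/, so it voices to [v]. /krekzoufagbeog/ → krekzouvagbeog.
Rule 2 (stop-cluster i-epenthesis): /g/ and /b/ form a stop–stop cluster, so [i] is inserted between them. /krekzouvagbeog/ → krekzouvagibeog.
Rule 3 (regressive voicing assimilation): /k/ precedes the voiced obstruent /z/, so it voices to [g] by assimilation. /krekzouvagibeog/ → kregzouvagibeog.
Rule 4 (final devoicing): /g/ is a voiced stop in word-final position, so it devoices to [k]. /kregzouvagibeog/ → kregzouvagibeok.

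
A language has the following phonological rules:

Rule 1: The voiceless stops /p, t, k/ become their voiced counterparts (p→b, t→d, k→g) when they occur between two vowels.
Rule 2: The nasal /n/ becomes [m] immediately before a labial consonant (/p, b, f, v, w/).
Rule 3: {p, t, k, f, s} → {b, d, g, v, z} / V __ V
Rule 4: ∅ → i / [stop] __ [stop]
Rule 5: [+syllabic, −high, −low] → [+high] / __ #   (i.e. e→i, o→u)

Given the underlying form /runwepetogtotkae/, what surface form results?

rumwebedogitotikai

Rule 1 (intervocalic voicing): /p/ is a voiceless stop between vowels /e/ and /e/, so it voices to [b]. /t/ is a voiceless stop between vowels /e/ and /o/, so it voices to [d]. /runwepetogtotkae/ → runwebedogtotkae.
Rule 2 (nasal place assimilation): /n/ precedes the labial consonant /w/, so it assimilates in place to [m]. /runwebedogtotkae/ → rumwebedogtotkae.
Rule 3 (intervocalic voicing): no segment meets the environment; /rumwebedogtotkae/ is unchanged.
Rule 4 (stop-cluster i-epenthesis): /g/ and /t/ form a stop–stop cluster, so [i] is inserted between them. /t/ and /k/ form a stop–stop cluster, so [i] is inserted between them. /rumwebedogtotkae/ → rumwebedogitotikae.
Rule 5 (final vowel raising): /e/ is a mid vowel in word-final position, so it raises to [i]. /rumwebedogitotikae/ → rumwebedogitotikai.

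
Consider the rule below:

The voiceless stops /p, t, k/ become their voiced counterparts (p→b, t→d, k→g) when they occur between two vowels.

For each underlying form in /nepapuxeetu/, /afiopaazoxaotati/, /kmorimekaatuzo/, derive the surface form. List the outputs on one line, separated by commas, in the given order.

nebabuxeedu, afiobaazoxaodadi, kmorimegaaduzo

/nepapuxeetu/: /p/ is a voiceless stop between vowels /e/ and /a/, so it voices to [b]. /p/ is a voiceless stop between vowels /a/ and /u/, so it voices to [b]. /t/ is a voiceless stop between vowels /e/ and /u/, so it voices to [d]. → [nebabuxeedu].
/afiopaazoxaotati/: /p/ is a voiceless stop between vowels /o/ and /a/, so it voices to [b]. /t/ is a voiceless stop between vowels /o/ and /a/, so it voices to [d]. /t/ is a voiceless stop between vowels /a/ and /i/, so it voices to [d]. → [afiobaazoxaodadi].
/kmorimekaatuzo/: /k/ is a voiceless stop between vowels /e/ and /a/, so it voices to [g]. /t/ is a voiceless stop between vowels /a/ and /u/, so it voices to [d]. → [kmorimegaaduzo].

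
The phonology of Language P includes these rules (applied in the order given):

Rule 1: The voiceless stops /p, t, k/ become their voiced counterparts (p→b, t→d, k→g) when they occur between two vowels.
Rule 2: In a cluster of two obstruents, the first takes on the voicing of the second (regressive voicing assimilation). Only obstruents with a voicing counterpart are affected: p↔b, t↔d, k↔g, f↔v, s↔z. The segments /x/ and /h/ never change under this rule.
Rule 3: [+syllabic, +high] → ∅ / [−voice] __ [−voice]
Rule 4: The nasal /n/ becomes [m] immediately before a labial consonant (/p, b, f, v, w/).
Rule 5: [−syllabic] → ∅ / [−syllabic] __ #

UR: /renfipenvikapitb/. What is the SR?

Rule 1 (intervocalic voicing): /p/ is a voiceless stop between vowels /i/ and /e/, so it voices to [b]. /k/ is a voiceless stop between vowels /i/ and /a/, so it voices to [g]. /p/ is a voiceless stop between vowels /a/ and /i/, so it voices to [b]. /renfipenvikapitb/ → renfibenvigabitb.
Rule 2 (regressive voicing assimilation): /t/ precedes the voiced obstruent /b/, so it voices to [d] by assimilation. /renfibenvigabitb/ → renfibenvigabidb.
Rule 3 (high vowel syncope): no segment meets the environment; /renfibenvigabidb/ is unchanged.
Rule 4 (nasal place assimilation): /n/ precedes the labial consonant /f/, so it assimilates in place to [m]. /n/ precedes the labial consonant /v/, so it assimilates in place to [m]. /renfibenvigabidb/ → remfibemvigabidb.
Rule 5 (final cluster simplification): /b/ is the second consonant of a word-final cluster /db/, so it deletes. /remfibemvigabidb/ → remfibemvigabid.

remfibemvigabid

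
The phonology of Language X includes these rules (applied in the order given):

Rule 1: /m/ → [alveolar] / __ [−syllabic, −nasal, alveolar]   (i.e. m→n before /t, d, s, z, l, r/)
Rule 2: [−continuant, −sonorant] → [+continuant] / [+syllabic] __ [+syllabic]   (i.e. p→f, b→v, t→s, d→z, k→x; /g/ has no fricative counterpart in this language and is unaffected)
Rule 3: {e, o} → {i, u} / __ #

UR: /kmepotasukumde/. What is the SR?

Rule 1 (nasal place assimilation): /m/ precedes the alveolar consonant /d/, so it assimilates in place to [n]. /kmepotasukumde/ → kmepotasukunde.
Rule 2 (intervocalic spirantization): /p/ is a stop between vowels /e/ and /o/, so it spirantizes to the fricative [f]. /t/ is a stop between vowels /o/ and /a/, so it spirantizes to the fricative [s]. /k/ is a stop between vowels /u/ and /u/, so it spirantizes to the fricative [x]. /kmepotasukunde/ → kmefosasuxunde.
Rule 3 (final vowel raising): /e/ is a mid vowel in word-final position, so it raises to [i]. /kmefosasuxunde/ → kmefosasuxundi.

kmefosasuxundi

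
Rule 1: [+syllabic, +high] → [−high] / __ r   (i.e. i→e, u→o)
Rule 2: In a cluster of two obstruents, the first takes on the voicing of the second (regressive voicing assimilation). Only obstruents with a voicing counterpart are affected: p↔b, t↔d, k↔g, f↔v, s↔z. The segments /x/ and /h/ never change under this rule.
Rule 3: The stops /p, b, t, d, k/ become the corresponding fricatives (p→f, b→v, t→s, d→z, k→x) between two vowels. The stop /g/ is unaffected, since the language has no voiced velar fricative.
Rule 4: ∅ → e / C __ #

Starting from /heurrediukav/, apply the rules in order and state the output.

heorreziuxave

Rule 1 (pre-rhotic lowering): /u/ is a high vowel immediately before /r/, so it lowers to [o]. /heurrediukav/ → heorrediukav.
Rule 2 (regressive voicing assimilation): no segment meets the environment; /heorrediukav/ is unchanged.
Rule 3 (intervocalic spirantization): /d/ is a stop between vowels /e/ and /i/, so it spirantizes to the fricative [z]. /k/ is a stop between vowels /u/ and /a/, so it spirantizes to the fricative [x]. /heorrediukav/ → heorreziuxav.
Rule 4 (final e-epenthesis): the form ends in the consonant /v/, so [e] is inserted word-finally. /heorreziuxav/ → heorreziuxave.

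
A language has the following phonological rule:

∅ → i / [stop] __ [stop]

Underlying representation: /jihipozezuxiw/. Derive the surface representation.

jihipozezuxiw

No segment of /jihipozezuxiw/ meets the structural description of the rule, so the form surfaces unchanged.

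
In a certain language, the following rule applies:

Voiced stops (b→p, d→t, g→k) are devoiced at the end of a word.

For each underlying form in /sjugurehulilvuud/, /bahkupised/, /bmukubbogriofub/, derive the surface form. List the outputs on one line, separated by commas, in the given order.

sjugurehulilvuut, bahkupiset, bmukubbogriofup

/sjugurehulilvuud/: /d/ is a voiced stop in word-final position, so it devoices to [t]. → [sjugurehulilvuut].
/bahkupised/: /d/ is a voiced stop in word-final position, so it devoices to [t]. → [bahkupiset].
/bmukubbogriofub/: /b/ is a voiced stop in word-final position, so it devoices to [p]. → [bmukubbogriofup].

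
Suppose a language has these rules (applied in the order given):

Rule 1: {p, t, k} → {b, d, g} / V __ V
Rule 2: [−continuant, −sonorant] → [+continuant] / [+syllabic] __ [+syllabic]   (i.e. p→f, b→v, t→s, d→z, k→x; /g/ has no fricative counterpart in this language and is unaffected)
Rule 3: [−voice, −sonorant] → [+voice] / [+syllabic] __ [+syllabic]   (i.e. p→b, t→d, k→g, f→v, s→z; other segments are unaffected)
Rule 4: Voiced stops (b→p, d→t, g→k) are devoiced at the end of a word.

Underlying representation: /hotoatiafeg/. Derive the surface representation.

Rule 1 (intervocalic voicing): /t/ is a voiceless stop between vowels /o/ and /o/, so it voices to [d]. /t/ is a voiceless stop between vowels /a/ and /i/, so it voices to [d]. /hotoatiafeg/ → hodoadiafeg.
Rule 2 (intervocalic spirantization): /d/ is a stop between vowels /o/ and /o/, so it spirantizes to the fricative [z]. /d/ is a stop between vowels /a/ and /i/, so it spirantizes to the fricative [z]. /hodoadiafeg/ → hozoaziafeg.
Rule 3 (intervocalic voicing): /f/ is a voiceless obstruent between vowels /a/ and /e/, so it voices to [v]. /hozoaziafeg/ → hozoaziaveg.
Rule 4 (final devoicing): /g/ is a voiced stop in word-final position, so it devoices to [k]. /hozoaziaveg/ → hozoaziavek.

hozoaziavek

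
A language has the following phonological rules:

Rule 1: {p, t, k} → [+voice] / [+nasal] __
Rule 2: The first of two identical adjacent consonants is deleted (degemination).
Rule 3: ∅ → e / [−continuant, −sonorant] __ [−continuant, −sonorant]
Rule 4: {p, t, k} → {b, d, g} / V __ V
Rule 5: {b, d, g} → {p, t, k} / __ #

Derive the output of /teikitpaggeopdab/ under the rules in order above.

teigidebageobedap

Rule 1 (post-nasal voicing): no segment meets the environment; /teikitpaggeopdab/ is unchanged.
Rule 2 (degemination): /gg/ is a geminate; the first /g/ deletes. /teikitpaggeopdab/ → teikitpageopdab.
Rule 3 (stop-cluster e-epenthesis): /t/ and /p/ form a stop–stop cluster, so [e] is inserted between them. /p/ and /d/ form a stop–stop cluster, so [e] is inserted between them. /teikitpageopdab/ → teikitepageopedab.
Rule 4 (intervocalic voicing): /k/ is a voiceless stop between vowels /i/ and /i/, so it voices to [g]. /t/ is a voiceless stop between vowels /i/ and /e/, so it voices to [d]. /p/ is a voiceless stop between vowels /e/ and /a/, so it voices to [b]. /p/ is a voiceless stop between vowels /o/ and /e/, so it voices to [b]. /teikitepageopedab/ → teigidebageobedab.
Rule 5 (final devoicing): /b/ is a voiced stop in word-final position, so it devoices to [p]. /teigidebageobedab/ → teigidebageobedap.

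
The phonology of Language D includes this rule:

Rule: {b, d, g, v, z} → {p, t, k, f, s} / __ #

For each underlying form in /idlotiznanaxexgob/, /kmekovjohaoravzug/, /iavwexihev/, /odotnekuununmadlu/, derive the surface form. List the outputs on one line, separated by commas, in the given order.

/idlotiznanaxexgob/: /b/ is a voiced obstruent in word-final position, so it devoices to [p]. → [idlotiznanaxexgop].
/kmekovjohaoravzug/: /g/ is a voiced obstruent in word-final position, so it devoices to [k]. → [kmekovjohaoravzuk].
/iavwexihev/: /v/ is a voiced obstruent in word-final position, so it devoices to [f]. → [iavwexihef].
/odotnekuununmadlu/: the rule's environment is not met; surfaces unchanged as [odotnekuununmadlu].

idlotiznanaxexgop, kmekovjohaoravzuk, iavwexihef, odotnekuununmadlu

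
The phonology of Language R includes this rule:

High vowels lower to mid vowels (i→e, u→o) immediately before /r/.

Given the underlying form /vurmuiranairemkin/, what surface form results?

vormueranaeremkin

/u/ is a high vowel immediately before /r/, so it lowers to [o].
/i/ is a high vowel immediately before /r/, so it lowers to [e].
/i/ is a high vowel immediately before /r/, so it lowers to [e].
Surface form: [vormueranaeremkin].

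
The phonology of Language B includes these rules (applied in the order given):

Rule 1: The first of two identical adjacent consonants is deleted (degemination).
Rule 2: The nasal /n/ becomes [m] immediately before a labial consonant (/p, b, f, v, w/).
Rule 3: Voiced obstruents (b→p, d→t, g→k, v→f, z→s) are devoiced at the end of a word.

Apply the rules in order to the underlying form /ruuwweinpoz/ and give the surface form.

Rule 1 (degemination): /ww/ is a geminate; the first /w/ deletes. /ruuwweinpoz/ → ruuweinpoz.
Rule 2 (nasal place assimilation): /n/ precedes the labial consonant /p/, so it assimilates in place to [m]. /ruuweinpoz/ → ruuweimpoz.
Rule 3 (final devoicing): /z/ is a voiced obstruent in word-final position, so it devoices to [s]. /ruuweimpoz/ → ruuweimpos.

ruuweimpos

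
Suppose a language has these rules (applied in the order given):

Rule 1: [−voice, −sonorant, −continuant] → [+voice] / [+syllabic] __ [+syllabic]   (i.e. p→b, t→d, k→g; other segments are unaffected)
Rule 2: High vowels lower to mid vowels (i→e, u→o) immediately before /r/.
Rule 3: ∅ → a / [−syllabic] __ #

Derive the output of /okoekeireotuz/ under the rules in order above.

ogoegeereoduza

Rule 1 (intervocalic voicing): /k/ is a voiceless stop between vowels /o/ and /o/, so it voices to [g]. /k/ is a voiceless stop between vowels /e/ and /e/, so it voices to [g]. /t/ is a voiceless stop between vowels /o/ and /u/, so it voices to [d]. /okoekeireotuz/ → ogoegeireoduz.
Rule 2 (pre-rhotic lowering): /i/ is a high vowel immediately before /r/, so it lowers to [e]. /ogoegeireoduz/ → ogoegeereoduz.
Rule 3 (final a-epenthesis): the form ends in the consonant /z/, so [a] is inserted word-finally. /ogoegeereoduz/ → ogoegeereoduza.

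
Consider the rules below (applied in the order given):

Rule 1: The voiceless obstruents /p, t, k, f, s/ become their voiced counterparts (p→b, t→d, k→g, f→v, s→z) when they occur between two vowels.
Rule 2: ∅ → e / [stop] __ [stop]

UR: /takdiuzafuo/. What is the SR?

Rule 1 (intervocalic voicing): /f/ is a voiceless obstruent between vowels /a/ and /u/, so it voices to [v]. /takdiuzafuo/ → takdiuzavuo.
Rule 2 (stop-cluster e-epenthesis): /k/ and /d/ form a stop–stop cluster, so [e] is inserted between them. /takdiuzavuo/ → takediuzavuo.

takediuzavuo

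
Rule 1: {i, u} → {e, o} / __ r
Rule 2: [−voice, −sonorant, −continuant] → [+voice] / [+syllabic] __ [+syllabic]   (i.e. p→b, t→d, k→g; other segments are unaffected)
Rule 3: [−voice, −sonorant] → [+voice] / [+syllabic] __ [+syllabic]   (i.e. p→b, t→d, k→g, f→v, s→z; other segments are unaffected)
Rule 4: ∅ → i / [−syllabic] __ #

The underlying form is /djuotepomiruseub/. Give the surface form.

Rule 1 (pre-rhotic lowering): /i/ is a high vowel immediately before /r/, so it lowers to [e]. /djuotepomiruseub/ → djuotepomeruseub.
Rule 2 (intervocalic voicing): /t/ is a voiceless stop between vowels /o/ and /e/, so it voices to [d]. /p/ is a voiceless stop between vowels /e/ and /o/, so it voices to [b]. /djuotepomeruseub/ → djuodebomeruseub.
Rule 3 (intervocalic voicing): /s/ is a voiceless obstruent between vowels /u/ and /e/, so it voices to [z]. /djuodebomeruseub/ → djuodebomeruzeub.
Rule 4 (final i-epenthesis): the form ends in the consonant /b/, so [i] is inserted word-finally. /djuodebomeruzeub/ → djuodebomeruzeubi.

djuodebomeruzeubi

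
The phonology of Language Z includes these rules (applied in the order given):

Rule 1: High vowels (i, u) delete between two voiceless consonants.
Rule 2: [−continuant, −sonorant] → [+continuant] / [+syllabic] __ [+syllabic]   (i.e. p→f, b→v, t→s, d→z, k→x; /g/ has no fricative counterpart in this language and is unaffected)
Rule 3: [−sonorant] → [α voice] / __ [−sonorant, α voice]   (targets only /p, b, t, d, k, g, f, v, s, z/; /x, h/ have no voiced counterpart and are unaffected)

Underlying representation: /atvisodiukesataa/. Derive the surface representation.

Rule 1 (high vowel syncope): no segment meets the environment; /atvisodiukesataa/ is unchanged.
Rule 2 (intervocalic spirantization): /d/ is a stop between vowels /o/ and /i/, so it spirantizes to the fricative [z]. /k/ is a stop between vowels /u/ and /e/, so it spirantizes to the fricative [x]. /t/ is a stop between vowels /a/ and /a/, so it spirantizes to the fricative [s]. /atvisodiukesataa/ → atvisoziuxesasaa.
Rule 3 (regressive voicing assimilation): /t/ precedes the voiced obstruent /v/, so it voices to [d] by assimilation. /atvisoziuxesasaa/ → advisoziuxesasaa.

advisoziuxesasaa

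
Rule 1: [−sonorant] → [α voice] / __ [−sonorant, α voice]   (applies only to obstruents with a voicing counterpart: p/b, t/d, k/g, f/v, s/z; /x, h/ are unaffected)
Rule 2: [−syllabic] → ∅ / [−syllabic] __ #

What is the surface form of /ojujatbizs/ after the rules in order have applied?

Rule 1 (regressive voicing assimilation): /t/ precedes the voiced obstruent /b/, so it voices to [d] by assimilation. /z/ precedes the voiceless obstruent /s/, so it devoices to [s] by assimilation. /ojujatbizs/ → ojujadbiss.
Rule 2 (final cluster simplification): /s/ is the second consonant of a word-final cluster /ss/, so it deletes. /ojujadbiss/ → ojujadbis.

ojujadbis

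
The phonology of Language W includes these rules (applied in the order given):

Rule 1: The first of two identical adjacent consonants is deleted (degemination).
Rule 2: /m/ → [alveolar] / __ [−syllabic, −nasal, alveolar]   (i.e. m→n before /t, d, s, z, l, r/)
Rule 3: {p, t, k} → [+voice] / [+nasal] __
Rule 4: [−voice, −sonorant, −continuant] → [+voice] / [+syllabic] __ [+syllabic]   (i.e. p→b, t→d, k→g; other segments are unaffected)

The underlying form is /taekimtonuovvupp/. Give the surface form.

Rule 1 (degemination): /vv/ is a geminate; the first /v/ deletes. /pp/ is a geminate; the first /p/ deletes. /taekimtonuovvupp/ → taekimtonuovup.
Rule 2 (nasal place assimilation): /m/ precedes the alveolar consonant /t/, so it assimilates in place to [n]. /taekimtonuovup/ → taekintonuovup.
Rule 3 (post-nasal voicing): /t/ is a voiceless stop immediately after the nasal /n/, so it voices to [d]. /taekintonuovup/ → taekindonuovup.
Rule 4 (intervocalic voicing): /k/ is a voiceless stop between vowels /e/ and /i/, so it voices to [g]. /taekindonuovup/ → taegindonuovup.

taegindonuovup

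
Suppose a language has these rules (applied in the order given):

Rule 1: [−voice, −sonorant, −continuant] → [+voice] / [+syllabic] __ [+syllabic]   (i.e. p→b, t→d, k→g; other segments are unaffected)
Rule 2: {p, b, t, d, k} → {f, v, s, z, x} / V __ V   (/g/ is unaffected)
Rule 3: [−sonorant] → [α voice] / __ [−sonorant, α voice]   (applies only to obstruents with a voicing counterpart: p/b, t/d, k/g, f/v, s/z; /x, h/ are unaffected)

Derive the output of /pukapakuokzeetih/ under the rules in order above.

pugavaguogzeezih

Rule 1 (intervocalic voicing): /k/ is a voiceless stop between vowels /u/ and /a/, so it voices to [g]. /p/ is a voiceless stop between vowels /a/ and /a/, so it voices to [b]. /k/ is a voiceless stop between vowels /a/ and /u/, so it voices to [g]. /t/ is a voiceless stop between vowels /e/ and /i/, so it voices to [d]. /pukapakuokzeetih/ → pugabaguokzeedih.
Rule 2 (intervocalic spirantization): /b/ is a stop between vowels /a/ and /a/, so it spirantizes to the fricative [v]. /d/ is a stop between vowels /e/ and /i/, so it spirantizes to the fricative [z]. /pugabaguokzeedih/ → pugavaguokzeezih.
Rule 3 (regressive voicing assimilation): /k/ precedes the voiced obstruent /z/, so it voices to [g] by assimilation. /pugavaguokzeezih/ → pugavaguogzeezih.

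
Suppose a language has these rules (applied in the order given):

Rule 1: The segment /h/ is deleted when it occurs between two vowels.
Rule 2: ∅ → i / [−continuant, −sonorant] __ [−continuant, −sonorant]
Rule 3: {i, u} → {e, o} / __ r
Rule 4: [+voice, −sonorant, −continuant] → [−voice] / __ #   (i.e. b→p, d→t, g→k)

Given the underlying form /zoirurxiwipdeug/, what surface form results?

zoerorxiwipideuk

Rule 1 (intervocalic h-deletion): no segment meets the environment; /zoirurxiwipdeug/ is unchanged.
Rule 2 (stop-cluster i-epenthesis): /p/ and /d/ form a stop–stop cluster, so [i] is inserted between them. /zoirurxiwipdeug/ → zoirurxiwipideug.
Rule 3 (pre-rhotic lowering): /i/ is a high vowel immediately before /r/, so it lowers to [e]. /u/ is a high vowel immediately before /r/, so it lowers to [o]. /zoirurxiwipideug/ → zoerorxiwipideug.
Rule 4 (final devoicing): /g/ is a voiced stop in word-final position, so it devoices to [k]. /zoerorxiwipideug/ → zoerorxiwipideuk.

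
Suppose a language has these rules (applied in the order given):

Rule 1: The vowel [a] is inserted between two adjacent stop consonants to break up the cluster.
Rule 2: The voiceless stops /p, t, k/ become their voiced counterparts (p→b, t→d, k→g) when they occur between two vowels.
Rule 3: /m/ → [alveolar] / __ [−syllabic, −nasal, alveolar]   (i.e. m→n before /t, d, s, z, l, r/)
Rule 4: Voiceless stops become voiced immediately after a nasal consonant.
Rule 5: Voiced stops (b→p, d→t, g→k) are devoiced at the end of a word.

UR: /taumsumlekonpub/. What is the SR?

Rule 1 (stop-cluster a-epenthesis): no segment meets the environment; /taumsumlekonpub/ is unchanged.
Rule 2 (intervocalic voicing): /k/ is a voiceless stop between vowels /e/ and /o/, so it voices to [g]. /taumsumlekonpub/ → taumsumlegonpub.
Rule 3 (nasal place assimilation): /m/ precedes the alveolar consonant /s/, so it assimilates in place to [n]. /m/ precedes the alveolar consonant /l/, so it assimilates in place to [n]. /taumsumlegonpub/ → taunsunlegonpub.
Rule 4 (post-nasal voicing): /p/ is a voiceless stop immediately after the nasal /n/, so it voices to [b]. /taunsunlegonpub/ → taunsunlegonbub.
Rule 5 (final devoicing): /b/ is a voiced stop in word-final position, so it devoices to [p]. /taunsunlegonbub/ → taunsunlegonbup.

taunsunlegonbup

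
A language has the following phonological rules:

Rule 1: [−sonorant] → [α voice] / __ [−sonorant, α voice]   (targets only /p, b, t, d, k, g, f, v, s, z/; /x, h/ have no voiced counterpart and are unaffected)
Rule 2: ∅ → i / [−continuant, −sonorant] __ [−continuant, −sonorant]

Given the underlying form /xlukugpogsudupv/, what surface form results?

xlukukipoksudubv

Rule 1 (regressive voicing assimilation): /g/ precedes the voiceless obstruent /p/, so it devoices to [k] by assimilation. /g/ precedes the voiceless obstruent /s/, so it devoices to [k] by assimilation. /p/ precedes the voiced obstruent /v/, so it voices to [b] by assimilation. /xlukugpogsudupv/ → xlukukpoksudubv.
Rule 2 (stop-cluster i-epenthesis): /k/ and /p/ form a stop–stop cluster, so [i] is inserted between them. /xlukukpoksudubv/ → xlukukipoksudubv.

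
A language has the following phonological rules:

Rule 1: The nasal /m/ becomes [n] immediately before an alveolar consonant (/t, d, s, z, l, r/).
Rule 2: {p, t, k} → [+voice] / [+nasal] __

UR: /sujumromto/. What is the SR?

Rule 1 (nasal place assimilation): /m/ precedes the alveolar consonant /r/, so it assimilates in place to [n]. /m/ precedes the alveolar consonant /t/, so it assimilates in place to [n]. /sujumromto/ → sujunronto.
Rule 2 (post-nasal voicing): /t/ is a voiceless stop immediately after the nasal /n/, so it voices to [d]. /sujunronto/ → sujunrondo.

sujunrondo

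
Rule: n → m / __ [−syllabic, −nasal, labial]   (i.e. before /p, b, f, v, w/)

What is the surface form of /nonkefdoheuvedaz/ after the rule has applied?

No segment of /nonkefdoheuvedaz/ meets the structural description of the rule, so the form surfaces unchanged.

nonkefdoheuvedaz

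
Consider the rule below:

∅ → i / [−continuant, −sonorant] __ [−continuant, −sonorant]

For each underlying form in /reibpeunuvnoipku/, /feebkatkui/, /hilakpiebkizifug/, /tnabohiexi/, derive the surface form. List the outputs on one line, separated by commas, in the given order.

/reibpeunuvnoipku/: /b/ and /p/ form a stop–stop cluster, so [i] is inserted between them. /p/ and /k/ form a stop–stop cluster, so [i] is inserted between them. → [reibipeunuvnoipiku].
/feebkatkui/: /b/ and /k/ form a stop–stop cluster, so [i] is inserted between them. /t/ and /k/ form a stop–stop cluster, so [i] is inserted between them. → [feebikatikui].
/hilakpiebkizifug/: /k/ and /p/ form a stop–stop cluster, so [i] is inserted between them. /b/ and /k/ form a stop–stop cluster, so [i] is inserted between them. → [hilakipiebikizifug].
/tnabohiexi/: the rule's environment is not met; surfaces unchanged as [tnabohiexi].

reibipeunuvnoipiku, feebikatikui, hilakipiebikizifug, tnabohiexi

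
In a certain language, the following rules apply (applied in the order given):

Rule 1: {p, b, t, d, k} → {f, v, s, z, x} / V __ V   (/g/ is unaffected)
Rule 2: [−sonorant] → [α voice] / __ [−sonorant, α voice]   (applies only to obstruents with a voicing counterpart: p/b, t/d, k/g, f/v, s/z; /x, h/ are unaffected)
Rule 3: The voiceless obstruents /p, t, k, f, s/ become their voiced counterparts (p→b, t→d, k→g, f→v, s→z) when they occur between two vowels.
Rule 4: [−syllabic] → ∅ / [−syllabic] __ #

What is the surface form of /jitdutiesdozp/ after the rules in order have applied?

jidduziezdos

Rule 1 (intervocalic spirantization): /t/ is a stop between vowels /u/ and /i/, so it spirantizes to the fricative [s]. /jitdutiesdozp/ → jitdusiesdozp.
Rule 2 (regressive voicing assimilation): /t/ precedes the voiced obstruent /d/, so it voices to [d] by assimilation. /s/ precedes the voiced obstruent /d/, so it voices to [z] by assimilation. /z/ precedes the voiceless obstruent /p/, so it devoices to [s] by assimilation. /jitdusiesdozp/ → jiddusiezdosp.
Rule 3 (intervocalic voicing): /s/ is a voiceless obstruent between vowels /u/ and /i/, so it voices to [z]. /jiddusiezdosp/ → jidduziezdosp.
Rule 4 (final cluster simplification): /p/ is the second consonant of a word-final cluster /sp/, so it deletes. /jidduziezdosp/ → jidduziezdos.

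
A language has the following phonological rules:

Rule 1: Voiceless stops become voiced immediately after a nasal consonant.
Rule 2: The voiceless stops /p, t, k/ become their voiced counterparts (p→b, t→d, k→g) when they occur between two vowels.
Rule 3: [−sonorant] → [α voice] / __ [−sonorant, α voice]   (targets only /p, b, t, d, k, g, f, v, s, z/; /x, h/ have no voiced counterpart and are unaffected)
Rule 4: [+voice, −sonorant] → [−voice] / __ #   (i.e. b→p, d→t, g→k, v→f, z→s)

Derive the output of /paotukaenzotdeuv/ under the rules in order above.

Rule 1 (post-nasal voicing): no segment meets the environment; /paotukaenzotdeuv/ is unchanged.
Rule 2 (intervocalic voicing): /t/ is a voiceless stop between vowels /o/ and /u/, so it voices to [d]. /k/ is a voiceless stop between vowels /u/ and /a/, so it voices to [g]. /paotukaenzotdeuv/ → paodugaenzotdeuv.
Rule 3 (regressive voicing assimilation): /t/ precedes the voiced obstruent /d/, so it voices to [d] by assimilation. /paodugaenzotdeuv/ → paodugaenzoddeuv.
Rule 4 (final devoicing): /v/ is a voiced obstruent in word-final position, so it devoices to [f]. /paodugaenzoddeuv/ → paodugaenzoddeuf.

paodugaenzoddeuf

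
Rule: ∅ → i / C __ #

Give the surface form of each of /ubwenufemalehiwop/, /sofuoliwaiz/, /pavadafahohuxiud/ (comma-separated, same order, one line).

ubwenufemalehiwopi, sofuoliwaizi, pavadafahohuxiudi

/ubwenufemalehiwop/: the form ends in the consonant /p/, so [i] is inserted word-finally. → [ubwenufemalehiwopi].
/sofuoliwaiz/: the form ends in the consonant /z/, so [i] is inserted word-finally. → [sofuoliwaizi].
/pavadafahohuxiud/: the form ends in the consonant /d/, so [i] is inserted word-finally. → [pavadafahohuxiudi].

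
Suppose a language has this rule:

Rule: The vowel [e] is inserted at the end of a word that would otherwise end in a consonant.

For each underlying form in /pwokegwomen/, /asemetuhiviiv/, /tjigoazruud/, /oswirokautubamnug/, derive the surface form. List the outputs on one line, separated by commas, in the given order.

/pwokegwomen/: the form ends in the consonant /n/, so [e] is inserted word-finally. → [pwokegwomene].
/asemetuhiviiv/: the form ends in the consonant /v/, so [e] is inserted word-finally. → [asemetuhiviive].
/tjigoazruud/: the form ends in the consonant /d/, so [e] is inserted word-finally. → [tjigoazruude].
/oswirokautubamnug/: the form ends in the consonant /g/, so [e] is inserted word-finally. → [oswirokautubamnuge].

pwokegwomene, asemetuhiviive, tjigoazruude, oswirokautubamnuge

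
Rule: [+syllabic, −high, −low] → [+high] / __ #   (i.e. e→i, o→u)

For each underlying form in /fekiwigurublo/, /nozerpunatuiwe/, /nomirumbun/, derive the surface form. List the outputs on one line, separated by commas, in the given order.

/fekiwigurublo/: /o/ is a mid vowel in word-final position, so it raises to [u]. → [fekiwigurublu].
/nozerpunatuiwe/: /e/ is a mid vowel in word-final position, so it raises to [i]. → [nozerpunatuiwi].
/nomirumbun/: the rule's environment is not met; surfaces unchanged as [nomirumbun].

fekiwigurublu, nozerpunatuiwi, nomirumbun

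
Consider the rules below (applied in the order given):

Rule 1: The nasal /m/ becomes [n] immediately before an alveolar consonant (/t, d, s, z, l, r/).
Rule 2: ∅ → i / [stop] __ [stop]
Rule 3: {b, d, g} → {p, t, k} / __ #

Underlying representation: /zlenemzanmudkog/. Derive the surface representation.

Rule 1 (nasal place assimilation): /m/ precedes the alveolar consonant /z/, so it assimilates in place to [n]. /zlenemzanmudkog/ → zlenenzanmudkog.
Rule 2 (stop-cluster i-epenthesis): /d/ and /k/ form a stop–stop cluster, so [i] is inserted between them. /zlenenzanmudkog/ → zlenenzanmudikog.
Rule 3 (final devoicing): /g/ is a voiced stop in word-final position, so it devoices to [k]. /zlenenzanmudikog/ → zlenenzanmudikok.

zlenenzanmudikok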